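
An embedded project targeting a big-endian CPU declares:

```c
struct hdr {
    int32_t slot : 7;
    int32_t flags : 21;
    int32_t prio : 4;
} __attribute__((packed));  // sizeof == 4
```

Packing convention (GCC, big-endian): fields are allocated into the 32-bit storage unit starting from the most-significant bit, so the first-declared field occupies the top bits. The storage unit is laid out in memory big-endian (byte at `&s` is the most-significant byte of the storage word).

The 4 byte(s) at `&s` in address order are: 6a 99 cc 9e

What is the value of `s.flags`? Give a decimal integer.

[0]=0x6a [1]=0x99 [2]=0xcc [3]=0x9e (big-endian) → word 0x6a99cc9e
slot [25+:7] = (word>>25) & 0x7f = 53
flags [4+:21] = (word>>4) & 0x1fffff = 629961  ←
prio [0+:4] = (word>>0) & 0xf = 14
flags signed 21b, MSB=0: value = 629961

629961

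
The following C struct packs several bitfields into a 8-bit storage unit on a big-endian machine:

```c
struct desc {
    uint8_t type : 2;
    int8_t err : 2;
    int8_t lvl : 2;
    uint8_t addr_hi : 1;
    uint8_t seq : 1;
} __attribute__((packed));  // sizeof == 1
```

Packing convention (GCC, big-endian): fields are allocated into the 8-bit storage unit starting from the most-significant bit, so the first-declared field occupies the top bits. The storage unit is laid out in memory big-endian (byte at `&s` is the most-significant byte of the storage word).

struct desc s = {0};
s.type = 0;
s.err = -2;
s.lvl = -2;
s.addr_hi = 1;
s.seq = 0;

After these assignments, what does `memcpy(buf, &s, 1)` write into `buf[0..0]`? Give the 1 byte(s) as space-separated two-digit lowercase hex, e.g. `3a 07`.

type:2 = 0 → 0x0 << 6 → word 0x00
err:2 = -2 → 0x2 << 4 → word 0x20
lvl:2 = -2 → 0x2 << 2 → word 0x28
addr_hi:1 = 1 → 0x1 << 1 → word 0x2a
seq:1 = 0 → 0x0 << 0 → word 0x2a
word = 0x2a → big-endian bytes:
  [0]=0x2a

2a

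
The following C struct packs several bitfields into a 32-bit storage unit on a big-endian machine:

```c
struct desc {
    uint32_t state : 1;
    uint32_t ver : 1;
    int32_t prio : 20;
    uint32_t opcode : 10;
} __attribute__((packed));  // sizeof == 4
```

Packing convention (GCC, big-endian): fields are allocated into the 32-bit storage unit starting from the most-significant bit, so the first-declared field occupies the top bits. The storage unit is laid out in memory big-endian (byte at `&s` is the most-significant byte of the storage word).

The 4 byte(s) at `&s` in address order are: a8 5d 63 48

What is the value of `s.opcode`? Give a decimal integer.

840

[0]=0xa8 [1]=0x5d [2]=0x63 [3]=0x48 (big-endian) → word 0xa85d6348
state:1 @ bit 31 → (0xa85d6348>>31)&0x1 = 0x1
ver:1 @ bit 30 → (0xa85d6348>>30)&0x1 = 0x0
prio:20 @ bit 10 → (0xa85d6348>>10)&0xfffff = 0xa1758
opcode:10 @ bit 0 → (0xa85d6348>>0)&0x3ff = 0x348  ←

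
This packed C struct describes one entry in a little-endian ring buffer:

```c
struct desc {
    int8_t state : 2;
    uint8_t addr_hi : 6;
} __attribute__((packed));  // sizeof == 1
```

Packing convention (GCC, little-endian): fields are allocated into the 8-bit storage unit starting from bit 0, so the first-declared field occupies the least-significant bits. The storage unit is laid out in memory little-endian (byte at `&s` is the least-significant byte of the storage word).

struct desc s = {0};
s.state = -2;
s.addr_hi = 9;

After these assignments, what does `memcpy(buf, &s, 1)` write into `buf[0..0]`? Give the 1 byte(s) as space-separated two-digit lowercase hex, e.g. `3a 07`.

state (2b) val=-2 bits=0x2 at bit 0: 0x02
addr_hi (6b) val=9 bits=0x9 at bit 2: 0x26
word = 0x26 → little-endian bytes:
  [0]=0x26

26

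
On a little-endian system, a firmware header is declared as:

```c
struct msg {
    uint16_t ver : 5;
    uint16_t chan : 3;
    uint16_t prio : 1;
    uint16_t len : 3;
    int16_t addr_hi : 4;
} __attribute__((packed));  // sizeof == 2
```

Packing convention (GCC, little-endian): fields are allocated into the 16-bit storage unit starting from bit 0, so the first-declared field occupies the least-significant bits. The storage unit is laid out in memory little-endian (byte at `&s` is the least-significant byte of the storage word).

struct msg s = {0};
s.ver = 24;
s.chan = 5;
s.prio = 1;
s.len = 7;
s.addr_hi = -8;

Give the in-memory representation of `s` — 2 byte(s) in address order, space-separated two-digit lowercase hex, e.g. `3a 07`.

ver:5 = 24 → 0x18 << 0 → word 0x0018
chan:3 = 5 → 0x5 << 5 → word 0x00b8
prio:1 = 1 → 0x1 << 8 → word 0x01b8
len:3 = 7 → 0x7 << 9 → word 0x0fb8
addr_hi:4 = -8 → 0x8 << 12 → word 0x8fb8
word = 0x8fb8 → little-endian bytes:
  [0]=0xb8  [1]=0x8f

b8 8f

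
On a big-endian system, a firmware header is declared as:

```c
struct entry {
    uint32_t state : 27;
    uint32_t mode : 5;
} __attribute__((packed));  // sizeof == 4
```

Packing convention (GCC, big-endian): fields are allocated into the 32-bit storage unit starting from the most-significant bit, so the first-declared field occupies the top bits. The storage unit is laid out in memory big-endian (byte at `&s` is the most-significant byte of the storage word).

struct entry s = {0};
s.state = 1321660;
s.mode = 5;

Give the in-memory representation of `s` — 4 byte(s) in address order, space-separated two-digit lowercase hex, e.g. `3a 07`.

02 85 57 85

[5+:27] state=1321660 & 0x7ffffff = 0x142abc; word=0x02855780
[0+:5] mode=5 & 0x1f = 0x5; word=0x02855785
word = 0x02855785 → big-endian bytes:
  [0]=0x02  [1]=0x85  [2]=0x57  [3]=0x85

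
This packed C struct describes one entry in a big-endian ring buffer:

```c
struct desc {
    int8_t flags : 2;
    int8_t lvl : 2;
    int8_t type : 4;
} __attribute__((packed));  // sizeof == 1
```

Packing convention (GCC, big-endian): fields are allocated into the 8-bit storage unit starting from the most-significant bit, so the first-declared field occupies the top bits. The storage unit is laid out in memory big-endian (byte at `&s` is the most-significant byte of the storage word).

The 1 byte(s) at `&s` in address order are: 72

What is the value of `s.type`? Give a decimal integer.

[0]=0x72 (big-endian) → word 0x72
flags [6+:2] = (word>>6) & 0x3 = 1
lvl [4+:2] = (word>>4) & 0x3 = 3
type [0+:4] = (word>>0) & 0xf = 2  ←
type signed 4b, MSB=0: value = 2

2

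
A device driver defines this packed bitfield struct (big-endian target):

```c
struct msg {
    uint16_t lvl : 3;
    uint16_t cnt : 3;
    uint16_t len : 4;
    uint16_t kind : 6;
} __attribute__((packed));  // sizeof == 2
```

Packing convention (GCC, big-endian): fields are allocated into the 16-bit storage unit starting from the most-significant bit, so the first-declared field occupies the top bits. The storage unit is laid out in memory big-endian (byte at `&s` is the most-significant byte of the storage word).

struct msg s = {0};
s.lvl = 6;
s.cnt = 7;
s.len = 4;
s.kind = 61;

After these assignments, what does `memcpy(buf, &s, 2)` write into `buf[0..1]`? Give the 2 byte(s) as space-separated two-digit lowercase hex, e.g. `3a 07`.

lvl (3b) val=6 bits=0x6 at bit 13: 0xc000
cnt (3b) val=7 bits=0x7 at bit 10: 0xdc00
len (4b) val=4 bits=0x4 at bit 6: 0xdd00
kind (6b) val=61 bits=0x3d at bit 0: 0xdd3d
word = 0xdd3d → big-endian bytes:
  [0]=0xdd  [1]=0x3d

dd 3d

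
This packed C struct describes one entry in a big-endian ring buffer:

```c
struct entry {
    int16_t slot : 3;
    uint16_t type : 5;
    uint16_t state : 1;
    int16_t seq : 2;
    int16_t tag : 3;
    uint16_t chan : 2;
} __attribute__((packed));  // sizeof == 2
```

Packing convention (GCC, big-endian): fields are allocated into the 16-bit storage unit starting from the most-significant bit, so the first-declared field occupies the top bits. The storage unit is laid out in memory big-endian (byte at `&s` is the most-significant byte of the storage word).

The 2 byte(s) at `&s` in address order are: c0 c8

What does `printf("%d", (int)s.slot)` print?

-2

[0]=0xc0 [1]=0xc8 (big-endian) → word 0xc0c8
slot [13+:3] = (word>>13) & 0x7 = 6  ←
type [8+:5] = (word>>8) & 0x1f = 0
state [7+:1] = (word>>7) & 0x1 = 1
seq [5+:2] = (word>>5) & 0x3 = 2
tag [2+:3] = (word>>2) & 0x7 = 2
chan [0+:2] = (word>>0) & 0x3 = 0
slot signed 3b, MSB=1: 6 - 8 = -2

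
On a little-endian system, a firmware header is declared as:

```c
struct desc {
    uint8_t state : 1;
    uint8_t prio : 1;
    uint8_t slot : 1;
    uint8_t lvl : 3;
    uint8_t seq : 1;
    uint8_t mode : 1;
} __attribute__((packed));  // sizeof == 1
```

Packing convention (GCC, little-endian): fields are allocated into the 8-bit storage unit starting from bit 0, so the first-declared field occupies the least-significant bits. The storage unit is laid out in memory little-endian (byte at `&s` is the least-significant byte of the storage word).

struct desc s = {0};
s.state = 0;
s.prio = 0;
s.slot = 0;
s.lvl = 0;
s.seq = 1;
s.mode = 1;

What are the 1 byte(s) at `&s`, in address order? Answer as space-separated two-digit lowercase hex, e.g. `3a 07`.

[0+:1] state=0 & 0x1 = 0x0; word=0x00
[1+:1] prio=0 & 0x1 = 0x0; word=0x00
[2+:1] slot=0 & 0x1 = 0x0; word=0x00
[3+:3] lvl=0 & 0x7 = 0x0; word=0x00
[6+:1] seq=1 & 0x1 = 0x1; word=0x40
[7+:1] mode=1 & 0x1 = 0x1; word=0xc0
word = 0xc0 → little-endian bytes:
  [0]=0xc0

c0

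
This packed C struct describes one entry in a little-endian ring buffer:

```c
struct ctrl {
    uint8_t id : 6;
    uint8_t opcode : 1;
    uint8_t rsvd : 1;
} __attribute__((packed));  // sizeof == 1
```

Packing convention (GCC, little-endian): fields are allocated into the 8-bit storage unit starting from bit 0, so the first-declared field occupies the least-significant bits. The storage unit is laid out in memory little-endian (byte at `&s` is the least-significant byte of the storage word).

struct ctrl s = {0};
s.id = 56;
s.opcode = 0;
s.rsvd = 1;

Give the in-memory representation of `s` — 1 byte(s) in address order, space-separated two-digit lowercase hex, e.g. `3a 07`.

b8

id (6b) val=56 bits=0x38 at bit 0: 0x38
opcode (1b) val=0 bits=0x0 at bit 6: 0x38
rsvd (1b) val=1 bits=0x1 at bit 7: 0xb8
word = 0xb8 → little-endian bytes:
  [0]=0xb8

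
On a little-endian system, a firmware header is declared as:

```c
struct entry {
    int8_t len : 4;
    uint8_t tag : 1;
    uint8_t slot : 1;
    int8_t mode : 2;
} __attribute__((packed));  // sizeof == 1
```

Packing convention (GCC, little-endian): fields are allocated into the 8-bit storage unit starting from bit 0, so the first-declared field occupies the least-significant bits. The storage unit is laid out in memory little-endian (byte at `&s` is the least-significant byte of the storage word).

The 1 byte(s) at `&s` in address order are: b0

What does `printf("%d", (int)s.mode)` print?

-2

[0]=0xb0 (little-endian) → word 0xb0
len:4 @ bit 0 → (0xb0>>0)&0xf = 0x0
tag:1 @ bit 4 → (0xb0>>4)&0x1 = 0x1
slot:1 @ bit 5 → (0xb0>>5)&0x1 = 0x1
mode:2 @ bit 6 → (0xb0>>6)&0x3 = 0x2  ←
mode signed 2b, MSB=1: 2 - 4 = -2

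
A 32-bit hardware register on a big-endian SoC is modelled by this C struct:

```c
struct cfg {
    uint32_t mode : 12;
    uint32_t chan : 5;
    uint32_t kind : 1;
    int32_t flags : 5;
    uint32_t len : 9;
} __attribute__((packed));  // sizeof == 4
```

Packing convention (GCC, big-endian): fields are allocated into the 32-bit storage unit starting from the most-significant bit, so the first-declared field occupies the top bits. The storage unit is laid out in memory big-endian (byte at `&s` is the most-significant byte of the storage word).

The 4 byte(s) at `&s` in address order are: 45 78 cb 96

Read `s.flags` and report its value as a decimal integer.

[0]=0x45 [1]=0x78 [2]=0xcb [3]=0x96 (big-endian) → word 0x4578cb96
mode [20+:12] = (word>>20) & 0xfff = 1111
chan [15+:5] = (word>>15) & 0x1f = 17
kind [14+:1] = (word>>14) & 0x1 = 1
flags [9+:5] = (word>>9) & 0x1f = 5  ←
len [0+:9] = (word>>0) & 0x1ff = 406
flags signed 5b, MSB=0: value = 5

5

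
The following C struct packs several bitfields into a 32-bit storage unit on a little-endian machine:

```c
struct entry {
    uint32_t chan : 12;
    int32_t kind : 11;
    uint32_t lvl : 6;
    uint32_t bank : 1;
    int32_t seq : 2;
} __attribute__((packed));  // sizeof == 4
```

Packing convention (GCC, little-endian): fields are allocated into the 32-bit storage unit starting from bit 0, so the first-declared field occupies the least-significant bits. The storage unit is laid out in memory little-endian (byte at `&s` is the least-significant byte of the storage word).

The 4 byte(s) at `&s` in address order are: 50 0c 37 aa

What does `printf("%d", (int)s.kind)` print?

[0]=0x50 [1]=0x0c [2]=0x37 [3]=0xaa (little-endian) → word 0xaa370c50
chan:12 @ bit 0 → (0xaa370c50>>0)&0xfff = 0xc50
kind:11 @ bit 12 → (0xaa370c50>>12)&0x7ff = 0x370  ←
lvl:6 @ bit 23 → (0xaa370c50>>23)&0x3f = 0x14
bank:1 @ bit 29 → (0xaa370c50>>29)&0x1 = 0x1
seq:2 @ bit 30 → (0xaa370c50>>30)&0x3 = 0x2
kind signed 11b, MSB=0: value = 880

880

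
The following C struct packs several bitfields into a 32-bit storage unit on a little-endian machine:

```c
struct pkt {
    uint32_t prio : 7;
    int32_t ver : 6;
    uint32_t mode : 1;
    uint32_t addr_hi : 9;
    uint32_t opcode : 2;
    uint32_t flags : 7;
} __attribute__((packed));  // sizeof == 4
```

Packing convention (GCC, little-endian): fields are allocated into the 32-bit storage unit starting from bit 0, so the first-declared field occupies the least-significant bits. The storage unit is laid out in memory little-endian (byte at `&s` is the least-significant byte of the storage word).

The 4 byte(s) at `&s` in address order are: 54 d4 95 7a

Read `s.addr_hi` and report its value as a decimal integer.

87

[0]=0x54 [1]=0xd4 [2]=0x95 [3]=0x7a (little-endian) → word 0x7a95d454
prio [0+:7] = (word>>0) & 0x7f = 84
ver [7+:6] = (word>>7) & 0x3f = 40
mode [13+:1] = (word>>13) & 0x1 = 0
addr_hi [14+:9] = (word>>14) & 0x1ff = 87  ←
opcode [23+:2] = (word>>23) & 0x3 = 1
flags [25+:7] = (word>>25) & 0x7f = 61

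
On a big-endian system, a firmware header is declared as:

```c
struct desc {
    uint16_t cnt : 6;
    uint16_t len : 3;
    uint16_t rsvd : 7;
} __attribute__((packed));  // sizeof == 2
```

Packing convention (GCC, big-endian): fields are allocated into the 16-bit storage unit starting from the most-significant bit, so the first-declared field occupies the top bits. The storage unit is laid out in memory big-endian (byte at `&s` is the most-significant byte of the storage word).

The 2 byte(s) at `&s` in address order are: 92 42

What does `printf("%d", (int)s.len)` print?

4

[0]=0x92 [1]=0x42 (big-endian) → word 0x9242
cnt:6 @ bit 10 → (0x9242>>10)&0x3f = 0x24
len:3 @ bit 7 → (0x9242>>7)&0x7 = 0x4  ←
rsvd:7 @ bit 0 → (0x9242>>0)&0x7f = 0x42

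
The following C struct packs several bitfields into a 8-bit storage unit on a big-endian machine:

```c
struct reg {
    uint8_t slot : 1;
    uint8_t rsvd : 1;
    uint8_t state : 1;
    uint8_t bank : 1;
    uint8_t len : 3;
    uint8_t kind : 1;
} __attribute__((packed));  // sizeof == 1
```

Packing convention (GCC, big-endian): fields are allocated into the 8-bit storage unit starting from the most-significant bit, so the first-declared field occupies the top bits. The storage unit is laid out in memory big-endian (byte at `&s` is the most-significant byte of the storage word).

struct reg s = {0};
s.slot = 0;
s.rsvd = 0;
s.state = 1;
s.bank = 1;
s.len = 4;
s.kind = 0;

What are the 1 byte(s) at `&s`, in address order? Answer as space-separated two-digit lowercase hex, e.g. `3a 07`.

38

slot:1 = 0 → 0x0 << 7 → word 0x00
rsvd:1 = 0 → 0x0 << 6 → word 0x00
state:1 = 1 → 0x1 << 5 → word 0x20
bank:1 = 1 → 0x1 << 4 → word 0x30
len:3 = 4 → 0x4 << 1 → word 0x38
kind:1 = 0 → 0x0 << 0 → word 0x38
word = 0x38 → big-endian bytes:
  [0]=0x38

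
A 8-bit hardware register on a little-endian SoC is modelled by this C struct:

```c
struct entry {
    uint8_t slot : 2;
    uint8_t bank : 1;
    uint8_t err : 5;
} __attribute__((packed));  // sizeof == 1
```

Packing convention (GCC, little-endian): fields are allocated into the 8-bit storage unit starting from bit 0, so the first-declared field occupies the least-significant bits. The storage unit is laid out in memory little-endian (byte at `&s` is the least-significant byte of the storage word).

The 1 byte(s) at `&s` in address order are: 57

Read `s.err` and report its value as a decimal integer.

[0]=0x57 (little-endian) → word 0x57
slot:2 @ bit 0 → (0x57>>0)&0x3 = 0x3
bank:1 @ bit 2 → (0x57>>2)&0x1 = 0x1
err:5 @ bit 3 → (0x57>>3)&0x1f = 0xa  ←

10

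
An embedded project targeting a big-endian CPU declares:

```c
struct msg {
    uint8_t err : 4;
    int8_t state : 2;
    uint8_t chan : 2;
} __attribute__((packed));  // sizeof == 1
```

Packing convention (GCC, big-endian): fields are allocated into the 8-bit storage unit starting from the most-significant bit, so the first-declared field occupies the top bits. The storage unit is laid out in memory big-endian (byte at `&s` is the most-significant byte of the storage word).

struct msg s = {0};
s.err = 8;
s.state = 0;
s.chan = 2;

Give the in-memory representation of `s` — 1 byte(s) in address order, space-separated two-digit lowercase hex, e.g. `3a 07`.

82

[4+:4] err=8 & 0xf = 0x8; word=0x80
[2+:2] state=0 & 0x3 = 0x0; word=0x80
[0+:2] chan=2 & 0x3 = 0x2; word=0x82
word = 0x82 → big-endian bytes:
  [0]=0x82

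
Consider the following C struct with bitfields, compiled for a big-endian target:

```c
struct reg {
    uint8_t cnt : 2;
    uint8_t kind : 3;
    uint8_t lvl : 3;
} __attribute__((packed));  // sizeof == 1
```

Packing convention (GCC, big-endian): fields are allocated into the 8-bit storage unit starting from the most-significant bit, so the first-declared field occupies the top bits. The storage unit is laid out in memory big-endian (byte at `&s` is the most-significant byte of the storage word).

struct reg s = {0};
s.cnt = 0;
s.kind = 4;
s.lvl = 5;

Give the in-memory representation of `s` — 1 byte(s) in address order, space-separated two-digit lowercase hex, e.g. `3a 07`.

25

cnt:2 = 0 → 0x0 << 6 → word 0x00
kind:3 = 4 → 0x4 << 3 → word 0x20
lvl:3 = 5 → 0x5 << 0 → word 0x25
word = 0x25 → big-endian bytes:
  [0]=0x25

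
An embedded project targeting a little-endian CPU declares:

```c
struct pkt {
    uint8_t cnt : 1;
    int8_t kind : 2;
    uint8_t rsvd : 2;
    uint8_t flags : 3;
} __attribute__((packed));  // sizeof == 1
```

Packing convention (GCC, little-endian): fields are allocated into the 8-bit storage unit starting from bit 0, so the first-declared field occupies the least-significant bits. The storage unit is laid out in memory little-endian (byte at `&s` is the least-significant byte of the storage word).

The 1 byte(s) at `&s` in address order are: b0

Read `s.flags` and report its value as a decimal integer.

[0]=0xb0 (little-endian) → word 0xb0
cnt [0+:1] = (word>>0) & 0x1 = 0
kind [1+:2] = (word>>1) & 0x3 = 0
rsvd [3+:2] = (word>>3) & 0x3 = 2
flags [5+:3] = (word>>5) & 0x7 = 5  ←

5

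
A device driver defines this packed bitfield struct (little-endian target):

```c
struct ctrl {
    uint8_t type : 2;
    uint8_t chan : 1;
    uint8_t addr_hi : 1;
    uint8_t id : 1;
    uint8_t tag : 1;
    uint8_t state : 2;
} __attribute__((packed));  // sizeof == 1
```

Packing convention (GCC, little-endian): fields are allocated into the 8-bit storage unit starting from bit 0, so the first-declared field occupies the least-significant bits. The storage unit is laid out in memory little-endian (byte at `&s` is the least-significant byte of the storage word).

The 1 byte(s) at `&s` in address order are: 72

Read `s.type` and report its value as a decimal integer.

[0]=0x72 (little-endian) → word 0x72
type:2 @ bit 0 → (0x72>>0)&0x3 = 0x2  ←
chan:1 @ bit 2 → (0x72>>2)&0x1 = 0x0
addr_hi:1 @ bit 3 → (0x72>>3)&0x1 = 0x0
id:1 @ bit 4 → (0x72>>4)&0x1 = 0x1
tag:1 @ bit 5 → (0x72>>5)&0x1 = 0x1
state:2 @ bit 6 → (0x72>>6)&0x3 = 0x1

2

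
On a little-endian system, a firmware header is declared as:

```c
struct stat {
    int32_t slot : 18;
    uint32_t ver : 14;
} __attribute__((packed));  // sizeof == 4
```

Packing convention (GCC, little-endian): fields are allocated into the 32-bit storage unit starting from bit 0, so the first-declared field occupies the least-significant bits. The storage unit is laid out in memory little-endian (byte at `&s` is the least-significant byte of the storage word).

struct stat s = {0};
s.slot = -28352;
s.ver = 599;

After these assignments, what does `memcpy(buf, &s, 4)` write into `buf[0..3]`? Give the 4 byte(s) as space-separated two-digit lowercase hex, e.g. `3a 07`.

[0+:18] slot=-28352 & 0x3ffff = 0x39140; word=0x00039140
[18+:14] ver=599 & 0x3fff = 0x257; word=0x095f9140
word = 0x095f9140 → little-endian bytes:
  [0]=0x40  [1]=0x91  [2]=0x5f  [3]=0x09

40 91 5f 09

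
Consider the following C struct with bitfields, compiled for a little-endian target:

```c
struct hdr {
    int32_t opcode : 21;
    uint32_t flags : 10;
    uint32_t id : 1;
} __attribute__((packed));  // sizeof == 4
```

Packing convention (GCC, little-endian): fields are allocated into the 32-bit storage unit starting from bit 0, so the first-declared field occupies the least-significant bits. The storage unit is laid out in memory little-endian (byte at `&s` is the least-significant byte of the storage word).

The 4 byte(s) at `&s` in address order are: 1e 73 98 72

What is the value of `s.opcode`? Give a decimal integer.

[0]=0x1e [1]=0x73 [2]=0x98 [3]=0x72 (little-endian) → word 0x7298731e
opcode:21 @ bit 0 → (0x7298731e>>0)&0x1fffff = 0x18731e  ←
flags:10 @ bit 21 → (0x7298731e>>21)&0x3ff = 0x394
id:1 @ bit 31 → (0x7298731e>>31)&0x1 = 0x0
opcode signed 21b, MSB=1: 1602334 - 2097152 = -494818

-494818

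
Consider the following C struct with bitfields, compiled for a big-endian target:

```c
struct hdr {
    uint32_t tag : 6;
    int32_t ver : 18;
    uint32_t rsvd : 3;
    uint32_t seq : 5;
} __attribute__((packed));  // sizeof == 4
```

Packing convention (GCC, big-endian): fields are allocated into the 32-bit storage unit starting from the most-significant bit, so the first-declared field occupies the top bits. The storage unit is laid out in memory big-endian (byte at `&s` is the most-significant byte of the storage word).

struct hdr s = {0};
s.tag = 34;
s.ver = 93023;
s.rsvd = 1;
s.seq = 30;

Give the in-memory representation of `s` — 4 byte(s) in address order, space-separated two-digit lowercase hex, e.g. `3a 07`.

[26+:6] tag=34 & 0x3f = 0x22; word=0x88000000
[8+:18] ver=93023 & 0x3ffff = 0x16b5f; word=0x896b5f00
[5+:3] rsvd=1 & 0x7 = 0x1; word=0x896b5f20
[0+:5] seq=30 & 0x1f = 0x1e; word=0x896b5f3e
word = 0x896b5f3e → big-endian bytes:
  [0]=0x89  [1]=0x6b  [2]=0x5f  [3]=0x3e

89 6b 5f 3e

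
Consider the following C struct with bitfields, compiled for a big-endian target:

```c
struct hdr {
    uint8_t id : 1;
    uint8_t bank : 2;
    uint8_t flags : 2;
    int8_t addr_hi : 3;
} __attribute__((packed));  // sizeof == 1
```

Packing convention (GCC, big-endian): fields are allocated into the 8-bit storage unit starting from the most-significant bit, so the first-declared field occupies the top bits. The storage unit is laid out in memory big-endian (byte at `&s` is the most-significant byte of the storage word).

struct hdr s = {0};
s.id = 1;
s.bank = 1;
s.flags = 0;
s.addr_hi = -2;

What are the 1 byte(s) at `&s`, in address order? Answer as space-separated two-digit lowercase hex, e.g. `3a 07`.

a6

id:1 = 1 → 0x1 << 7 → word 0x80
bank:2 = 1 → 0x1 << 5 → word 0xa0
flags:2 = 0 → 0x0 << 3 → word 0xa0
addr_hi:3 = -2 → 0x6 << 0 → word 0xa6
word = 0xa6 → big-endian bytes:
  [0]=0xa6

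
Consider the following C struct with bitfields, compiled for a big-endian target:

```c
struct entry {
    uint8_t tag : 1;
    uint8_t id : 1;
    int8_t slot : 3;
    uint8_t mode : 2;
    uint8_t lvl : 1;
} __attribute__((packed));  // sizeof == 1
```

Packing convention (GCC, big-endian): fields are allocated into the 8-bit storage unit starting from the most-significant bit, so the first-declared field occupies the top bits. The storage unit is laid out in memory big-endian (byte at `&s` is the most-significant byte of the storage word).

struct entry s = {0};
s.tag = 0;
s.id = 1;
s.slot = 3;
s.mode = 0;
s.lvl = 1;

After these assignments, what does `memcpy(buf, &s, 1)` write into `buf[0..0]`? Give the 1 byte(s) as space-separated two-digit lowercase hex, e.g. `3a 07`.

[7+:1] tag=0 & 0x1 = 0x0; word=0x00
[6+:1] id=1 & 0x1 = 0x1; word=0x40
[3+:3] slot=3 & 0x7 = 0x3; word=0x58
[1+:2] mode=0 & 0x3 = 0x0; word=0x58
[0+:1] lvl=1 & 0x1 = 0x1; word=0x59
word = 0x59 → big-endian bytes:
  [0]=0x59

59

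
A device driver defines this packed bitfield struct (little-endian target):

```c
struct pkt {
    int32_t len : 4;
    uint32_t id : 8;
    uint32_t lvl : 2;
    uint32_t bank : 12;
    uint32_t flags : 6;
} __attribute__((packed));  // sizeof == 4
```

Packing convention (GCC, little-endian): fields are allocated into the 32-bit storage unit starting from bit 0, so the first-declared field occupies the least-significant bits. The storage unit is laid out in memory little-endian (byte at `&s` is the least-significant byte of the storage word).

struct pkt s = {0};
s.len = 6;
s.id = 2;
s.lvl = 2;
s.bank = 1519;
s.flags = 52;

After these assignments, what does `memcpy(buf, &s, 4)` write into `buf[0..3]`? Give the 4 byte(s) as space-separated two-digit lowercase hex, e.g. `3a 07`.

26 e0 7b d1

len:4 = 6 → 0x6 << 0 → word 0x00000006
id:8 = 2 → 0x2 << 4 → word 0x00000026
lvl:2 = 2 → 0x2 << 12 → word 0x00002026
bank:12 = 1519 → 0x5ef << 14 → word 0x017be026
flags:6 = 52 → 0x34 << 26 → word 0xd17be026
word = 0xd17be026 → little-endian bytes:
  [0]=0x26  [1]=0xe0  [2]=0x7b  [3]=0xd1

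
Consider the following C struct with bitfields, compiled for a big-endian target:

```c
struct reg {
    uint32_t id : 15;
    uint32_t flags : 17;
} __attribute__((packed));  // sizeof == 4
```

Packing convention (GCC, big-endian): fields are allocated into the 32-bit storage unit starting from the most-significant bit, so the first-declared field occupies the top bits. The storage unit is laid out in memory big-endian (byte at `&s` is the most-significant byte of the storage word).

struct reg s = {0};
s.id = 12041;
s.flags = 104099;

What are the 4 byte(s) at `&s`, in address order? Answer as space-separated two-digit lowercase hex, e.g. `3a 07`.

5e 13 96 a3

id (15b) val=12041 bits=0x2f09 at bit 17: 0x5e120000
flags (17b) val=104099 bits=0x196a3 at bit 0: 0x5e1396a3
word = 0x5e1396a3 → big-endian bytes:
  [0]=0x5e  [1]=0x13  [2]=0x96  [3]=0xa3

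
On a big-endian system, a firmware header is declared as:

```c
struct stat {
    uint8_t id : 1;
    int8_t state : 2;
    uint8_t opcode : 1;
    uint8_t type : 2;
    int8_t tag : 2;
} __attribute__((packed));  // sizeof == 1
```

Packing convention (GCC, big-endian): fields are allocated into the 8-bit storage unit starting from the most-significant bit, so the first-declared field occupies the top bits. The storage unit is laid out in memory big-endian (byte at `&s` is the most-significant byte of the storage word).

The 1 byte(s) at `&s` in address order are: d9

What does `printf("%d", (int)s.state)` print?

-2

[0]=0xd9 (big-endian) → word 0xd9
id:1 @ bit 7 → (0xd9>>7)&0x1 = 0x1
state:2 @ bit 5 → (0xd9>>5)&0x3 = 0x2  ←
opcode:1 @ bit 4 → (0xd9>>4)&0x1 = 0x1
type:2 @ bit 2 → (0xd9>>2)&0x3 = 0x2
tag:2 @ bit 0 → (0xd9>>0)&0x3 = 0x1
state signed 2b, MSB=1: 2 - 4 = -2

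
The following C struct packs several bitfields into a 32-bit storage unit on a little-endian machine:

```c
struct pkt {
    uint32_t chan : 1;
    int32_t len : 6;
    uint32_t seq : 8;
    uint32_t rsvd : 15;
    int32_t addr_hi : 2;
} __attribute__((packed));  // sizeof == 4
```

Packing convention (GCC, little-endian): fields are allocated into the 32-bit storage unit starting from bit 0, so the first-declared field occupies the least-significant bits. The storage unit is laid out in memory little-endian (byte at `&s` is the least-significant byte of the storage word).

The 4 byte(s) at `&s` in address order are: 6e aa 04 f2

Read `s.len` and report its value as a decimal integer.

[0]=0x6e [1]=0xaa [2]=0x04 [3]=0xf2 (little-endian) → word 0xf204aa6e
chan [0+:1] = (word>>0) & 0x1 = 0
len [1+:6] = (word>>1) & 0x3f = 55  ←
seq [7+:8] = (word>>7) & 0xff = 84
rsvd [15+:15] = (word>>15) & 0x7fff = 25609
addr_hi [30+:2] = (word>>30) & 0x3 = 3
len signed 6b, MSB=1: 55 - 64 = -9

-9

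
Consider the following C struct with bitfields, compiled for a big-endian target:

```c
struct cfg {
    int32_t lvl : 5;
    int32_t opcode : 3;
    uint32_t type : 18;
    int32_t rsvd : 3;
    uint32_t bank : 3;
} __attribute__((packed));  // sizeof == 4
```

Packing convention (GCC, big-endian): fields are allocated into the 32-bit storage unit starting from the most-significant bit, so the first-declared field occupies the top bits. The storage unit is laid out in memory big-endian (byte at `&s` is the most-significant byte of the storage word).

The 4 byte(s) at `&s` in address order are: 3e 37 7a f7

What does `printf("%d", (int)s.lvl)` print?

7

[0]=0x3e [1]=0x37 [2]=0x7a [3]=0xf7 (big-endian) → word 0x3e377af7
lvl [27+:5] = (word>>27) & 0x1f = 7  ←
opcode [24+:3] = (word>>24) & 0x7 = 6
type [6+:18] = (word>>6) & 0x3ffff = 56811
rsvd [3+:3] = (word>>3) & 0x7 = 6
bank [0+:3] = (word>>0) & 0x7 = 7
lvl signed 5b, MSB=0: value = 7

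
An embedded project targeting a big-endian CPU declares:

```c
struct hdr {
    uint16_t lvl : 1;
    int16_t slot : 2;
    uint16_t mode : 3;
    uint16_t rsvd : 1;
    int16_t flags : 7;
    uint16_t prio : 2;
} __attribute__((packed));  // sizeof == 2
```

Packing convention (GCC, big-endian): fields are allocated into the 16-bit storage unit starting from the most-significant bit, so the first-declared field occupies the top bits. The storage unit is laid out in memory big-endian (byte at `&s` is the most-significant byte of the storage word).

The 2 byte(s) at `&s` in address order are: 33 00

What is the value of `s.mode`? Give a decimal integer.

4

[0]=0x33 [1]=0x00 (big-endian) → word 0x3300
lvl [15+:1] = (word>>15) & 0x1 = 0
slot [13+:2] = (word>>13) & 0x3 = 1
mode [10+:3] = (word>>10) & 0x7 = 4  ←
rsvd [9+:1] = (word>>9) & 0x1 = 1
flags [2+:7] = (word>>2) & 0x7f = 64
prio [0+:2] = (word>>0) & 0x3 = 0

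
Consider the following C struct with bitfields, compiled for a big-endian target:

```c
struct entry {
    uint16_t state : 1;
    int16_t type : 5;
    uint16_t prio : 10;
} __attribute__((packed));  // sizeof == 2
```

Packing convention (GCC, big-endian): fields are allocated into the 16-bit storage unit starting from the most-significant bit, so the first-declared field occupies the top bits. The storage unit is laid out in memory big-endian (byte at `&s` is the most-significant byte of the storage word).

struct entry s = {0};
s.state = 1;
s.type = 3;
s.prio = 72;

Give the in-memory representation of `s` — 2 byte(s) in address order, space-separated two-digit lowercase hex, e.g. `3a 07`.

8c 48

state (1b) val=1 bits=0x1 at bit 15: 0x8000
type (5b) val=3 bits=0x3 at bit 10: 0x8c00
prio (10b) val=72 bits=0x48 at bit 0: 0x8c48
word = 0x8c48 → big-endian bytes:
  [0]=0x8c  [1]=0x48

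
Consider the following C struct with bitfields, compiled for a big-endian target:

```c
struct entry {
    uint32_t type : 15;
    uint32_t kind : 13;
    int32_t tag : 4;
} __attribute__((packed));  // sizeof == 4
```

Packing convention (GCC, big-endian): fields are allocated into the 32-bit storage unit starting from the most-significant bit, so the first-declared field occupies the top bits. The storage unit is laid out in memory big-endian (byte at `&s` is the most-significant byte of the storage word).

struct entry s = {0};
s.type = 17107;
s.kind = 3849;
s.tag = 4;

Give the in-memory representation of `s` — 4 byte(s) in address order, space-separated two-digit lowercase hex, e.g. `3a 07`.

85 a6 f0 94

type:15 = 17107 → 0x42d3 << 17 → word 0x85a60000
kind:13 = 3849 → 0xf09 << 4 → word 0x85a6f090
tag:4 = 4 → 0x4 << 0 → word 0x85a6f094
word = 0x85a6f094 → big-endian bytes:
  [0]=0x85  [1]=0xa6  [2]=0xf0  [3]=0x94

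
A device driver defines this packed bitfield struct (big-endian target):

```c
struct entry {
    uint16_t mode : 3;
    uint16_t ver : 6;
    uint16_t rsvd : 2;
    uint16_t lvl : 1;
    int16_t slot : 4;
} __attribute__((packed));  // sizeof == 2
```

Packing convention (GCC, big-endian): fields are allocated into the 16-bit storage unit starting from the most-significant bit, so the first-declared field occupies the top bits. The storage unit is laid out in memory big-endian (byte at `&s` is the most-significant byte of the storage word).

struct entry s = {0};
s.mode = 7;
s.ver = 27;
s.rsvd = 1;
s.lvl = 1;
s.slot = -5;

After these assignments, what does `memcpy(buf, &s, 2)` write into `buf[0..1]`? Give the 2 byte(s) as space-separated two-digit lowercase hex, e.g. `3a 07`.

ed bb

mode:3 = 7 → 0x7 << 13 → word 0xe000
ver:6 = 27 → 0x1b << 7 → word 0xed80
rsvd:2 = 1 → 0x1 << 5 → word 0xeda0
lvl:1 = 1 → 0x1 << 4 → word 0xedb0
slot:4 = -5 → 0xb << 0 → word 0xedbb
word = 0xedbb → big-endian bytes:
  [0]=0xed  [1]=0xbb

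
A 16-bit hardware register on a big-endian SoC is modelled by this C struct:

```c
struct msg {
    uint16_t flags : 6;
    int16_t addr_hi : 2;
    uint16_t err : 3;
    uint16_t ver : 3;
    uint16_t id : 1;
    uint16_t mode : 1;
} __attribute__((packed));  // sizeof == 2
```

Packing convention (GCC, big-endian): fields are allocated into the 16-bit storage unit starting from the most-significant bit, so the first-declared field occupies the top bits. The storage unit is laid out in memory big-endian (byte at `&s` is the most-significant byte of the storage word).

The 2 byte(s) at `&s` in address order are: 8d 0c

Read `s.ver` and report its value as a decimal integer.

3

[0]=0x8d [1]=0x0c (big-endian) → word 0x8d0c
flags [10+:6] = (word>>10) & 0x3f = 35
addr_hi [8+:2] = (word>>8) & 0x3 = 1
err [5+:3] = (word>>5) & 0x7 = 0
ver [2+:3] = (word>>2) & 0x7 = 3  ←
id [1+:1] = (word>>1) & 0x1 = 0
mode [0+:1] = (word>>0) & 0x1 = 0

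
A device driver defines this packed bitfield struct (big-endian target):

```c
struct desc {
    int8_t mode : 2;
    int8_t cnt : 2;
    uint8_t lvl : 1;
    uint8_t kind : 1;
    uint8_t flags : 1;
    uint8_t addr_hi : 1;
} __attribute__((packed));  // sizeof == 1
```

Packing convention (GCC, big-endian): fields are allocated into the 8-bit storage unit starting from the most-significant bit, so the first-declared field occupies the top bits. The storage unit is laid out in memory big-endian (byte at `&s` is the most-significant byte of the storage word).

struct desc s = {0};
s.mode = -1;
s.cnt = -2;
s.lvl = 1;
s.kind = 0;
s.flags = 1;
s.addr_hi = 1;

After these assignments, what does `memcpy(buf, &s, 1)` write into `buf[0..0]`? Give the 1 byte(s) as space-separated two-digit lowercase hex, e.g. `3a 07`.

mode:2 = -1 → 0x3 << 6 → word 0xc0
cnt:2 = -2 → 0x2 << 4 → word 0xe0
lvl:1 = 1 → 0x1 << 3 → word 0xe8
kind:1 = 0 → 0x0 << 2 → word 0xe8
flags:1 = 1 → 0x1 << 1 → word 0xea
addr_hi:1 = 1 → 0x1 << 0 → word 0xeb
word = 0xeb → big-endian bytes:
  [0]=0xeb

eb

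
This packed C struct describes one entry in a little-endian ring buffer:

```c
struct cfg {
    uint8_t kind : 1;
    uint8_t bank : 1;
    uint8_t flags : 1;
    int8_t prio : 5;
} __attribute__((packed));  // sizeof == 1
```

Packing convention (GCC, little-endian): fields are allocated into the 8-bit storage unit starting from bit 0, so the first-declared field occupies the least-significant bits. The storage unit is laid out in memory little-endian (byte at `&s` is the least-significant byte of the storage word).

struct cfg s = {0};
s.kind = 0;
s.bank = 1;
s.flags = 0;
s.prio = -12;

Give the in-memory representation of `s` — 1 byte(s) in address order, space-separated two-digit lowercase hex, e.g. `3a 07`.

a2

[0+:1] kind=0 & 0x1 = 0x0; word=0x00
[1+:1] bank=1 & 0x1 = 0x1; word=0x02
[2+:1] flags=0 & 0x1 = 0x0; word=0x02
[3+:5] prio=-12 & 0x1f = 0x14; word=0xa2
word = 0xa2 → little-endian bytes:
  [0]=0xa2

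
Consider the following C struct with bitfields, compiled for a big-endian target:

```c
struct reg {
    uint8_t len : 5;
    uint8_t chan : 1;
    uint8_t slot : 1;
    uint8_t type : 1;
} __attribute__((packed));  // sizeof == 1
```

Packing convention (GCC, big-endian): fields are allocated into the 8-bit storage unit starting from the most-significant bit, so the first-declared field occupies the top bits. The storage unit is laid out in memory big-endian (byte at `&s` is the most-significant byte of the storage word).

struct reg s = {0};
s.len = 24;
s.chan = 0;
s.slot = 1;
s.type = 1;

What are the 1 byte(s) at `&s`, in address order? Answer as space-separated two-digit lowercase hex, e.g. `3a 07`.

c3

len (5b) val=24 bits=0x18 at bit 3: 0xc0
chan (1b) val=0 bits=0x0 at bit 2: 0xc0
slot (1b) val=1 bits=0x1 at bit 1: 0xc2
type (1b) val=1 bits=0x1 at bit 0: 0xc3
word = 0xc3 → big-endian bytes:
  [0]=0xc3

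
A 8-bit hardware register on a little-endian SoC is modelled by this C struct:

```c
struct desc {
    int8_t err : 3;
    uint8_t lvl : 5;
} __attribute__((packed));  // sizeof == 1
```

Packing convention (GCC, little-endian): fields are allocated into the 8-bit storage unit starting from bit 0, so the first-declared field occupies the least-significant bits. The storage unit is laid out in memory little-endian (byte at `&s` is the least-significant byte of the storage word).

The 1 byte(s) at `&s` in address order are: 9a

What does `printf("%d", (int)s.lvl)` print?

19

[0]=0x9a (little-endian) → word 0x9a
err [0+:3] = (word>>0) & 0x7 = 2
lvl [3+:5] = (word>>3) & 0x1f = 19  ←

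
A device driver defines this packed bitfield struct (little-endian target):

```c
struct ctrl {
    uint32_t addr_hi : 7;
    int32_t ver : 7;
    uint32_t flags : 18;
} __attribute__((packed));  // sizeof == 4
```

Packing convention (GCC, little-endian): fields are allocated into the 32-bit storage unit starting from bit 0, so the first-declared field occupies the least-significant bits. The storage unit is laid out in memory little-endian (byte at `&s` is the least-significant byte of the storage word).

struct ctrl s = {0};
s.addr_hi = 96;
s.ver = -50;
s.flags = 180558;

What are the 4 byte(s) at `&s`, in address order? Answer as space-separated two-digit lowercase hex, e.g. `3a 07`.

60 a7 53 b0

addr_hi:7 = 96 → 0x60 << 0 → word 0x00000060
ver:7 = -50 → 0x4e << 7 → word 0x00002760
flags:18 = 180558 → 0x2c14e << 14 → word 0xb053a760
word = 0xb053a760 → little-endian bytes:
  [0]=0x60  [1]=0xa7  [2]=0x53  [3]=0xb0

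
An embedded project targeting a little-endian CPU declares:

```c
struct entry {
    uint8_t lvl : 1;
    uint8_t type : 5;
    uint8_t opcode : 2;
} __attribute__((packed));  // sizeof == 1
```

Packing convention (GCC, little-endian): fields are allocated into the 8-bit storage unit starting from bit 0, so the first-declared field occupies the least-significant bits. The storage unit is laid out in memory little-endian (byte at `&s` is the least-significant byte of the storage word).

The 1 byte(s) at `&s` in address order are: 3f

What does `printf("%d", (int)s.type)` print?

[0]=0x3f (little-endian) → word 0x3f
lvl:1 @ bit 0 → (0x3f>>0)&0x1 = 0x1
type:5 @ bit 1 → (0x3f>>1)&0x1f = 0x1f  ←
opcode:2 @ bit 6 → (0x3f>>6)&0x3 = 0x0

31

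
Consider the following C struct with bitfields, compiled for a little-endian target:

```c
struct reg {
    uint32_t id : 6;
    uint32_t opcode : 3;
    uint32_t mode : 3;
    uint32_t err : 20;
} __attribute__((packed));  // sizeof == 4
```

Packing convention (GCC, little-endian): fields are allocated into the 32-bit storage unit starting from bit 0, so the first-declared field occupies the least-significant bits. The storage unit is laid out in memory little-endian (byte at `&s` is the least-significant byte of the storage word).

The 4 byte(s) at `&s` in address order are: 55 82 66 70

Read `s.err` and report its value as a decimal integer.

460392

[0]=0x55 [1]=0x82 [2]=0x66 [3]=0x70 (little-endian) → word 0x70668255
id [0+:6] = (word>>0) & 0x3f = 21
opcode [6+:3] = (word>>6) & 0x7 = 1
mode [9+:3] = (word>>9) & 0x7 = 1
err [12+:20] = (word>>12) & 0xfffff = 460392  ←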